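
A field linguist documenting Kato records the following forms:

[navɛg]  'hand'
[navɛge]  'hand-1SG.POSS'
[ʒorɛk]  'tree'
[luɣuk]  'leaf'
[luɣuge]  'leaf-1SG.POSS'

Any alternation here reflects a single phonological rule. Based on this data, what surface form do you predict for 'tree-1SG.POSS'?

'leaf' shows [k] ~ [g] at the end of the stem ([luɣuk] vs [luɣuge]).
Compare 'hand', with invariant [g] in [navɛg] and [navɛge]: an analysis with underlying /g/ and a rule producing [k] in isolation would wrongly predict alternation here too.
Therefore /k/ is basic and [g] is derived by intervocalic voicing (voiceless stops become voiced between vowels).
From [ʒorɛk] the stem 'tree' is /ʒorɛk/; between vowels this yields [ʒorɛge].

[ʒorɛge]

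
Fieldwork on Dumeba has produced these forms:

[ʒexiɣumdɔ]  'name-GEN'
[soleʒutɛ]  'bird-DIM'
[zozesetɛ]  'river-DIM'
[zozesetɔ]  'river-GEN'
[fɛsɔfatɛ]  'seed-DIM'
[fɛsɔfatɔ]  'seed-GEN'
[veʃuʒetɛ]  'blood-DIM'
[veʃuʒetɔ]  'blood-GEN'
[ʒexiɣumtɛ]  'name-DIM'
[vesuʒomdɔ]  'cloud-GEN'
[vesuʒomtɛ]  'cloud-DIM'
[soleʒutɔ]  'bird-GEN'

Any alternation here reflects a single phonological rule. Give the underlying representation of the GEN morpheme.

The GEN morpheme has two allomorphs, [-dɔ] and [-tɔ].
By contrast the DIM suffix keeps its initial [t] throughout — that segment must be underlying.
The GEN suffix is therefore /-dɔ/ underlyingly, with post-vocalic devoicing: voiced stops become voiceless after a vowel.

/-dɔ/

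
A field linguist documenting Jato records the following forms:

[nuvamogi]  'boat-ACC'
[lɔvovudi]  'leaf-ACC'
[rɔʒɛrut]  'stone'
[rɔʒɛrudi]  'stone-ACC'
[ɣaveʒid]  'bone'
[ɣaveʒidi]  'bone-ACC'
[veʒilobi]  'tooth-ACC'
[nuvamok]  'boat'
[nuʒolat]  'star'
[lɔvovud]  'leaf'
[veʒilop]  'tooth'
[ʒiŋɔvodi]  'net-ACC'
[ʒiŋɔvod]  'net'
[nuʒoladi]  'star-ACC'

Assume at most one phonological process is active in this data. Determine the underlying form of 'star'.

/nuʒolat/

'star' shows [d] ~ [t] at the end of the stem ([nuʒoladi] vs [nuʒolat]).
The stem 'leaf' ([lɔvovudi], [lɔvovud]) shows [d] unchanged in both environments, so [d] cannot be basic with [t] derived in isolation.
The underlying segment must be /t/; voiceless stops become voiced between vowels, yielding [d] there.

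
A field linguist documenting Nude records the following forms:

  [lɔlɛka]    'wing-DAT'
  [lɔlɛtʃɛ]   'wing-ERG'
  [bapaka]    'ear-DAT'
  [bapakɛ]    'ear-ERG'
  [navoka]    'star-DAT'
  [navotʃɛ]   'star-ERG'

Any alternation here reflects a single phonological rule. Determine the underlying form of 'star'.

/navotʃ/

In [navoka] and [navotʃɛ] the final segment of 'star' alternates: [k] ~ [tʃ].
If /k/ were underlying and a rule turned it into [tʃ] before the ERG suffix, 'ear' would also alternate; but it has [k] in both [bapaka] and [bapakɛ].
The alternation reflects depalatalization: palato-alveolar /tʃ/ becomes [k] when no front vowel follows. /tʃ/ is underlying.
Hence 'star' is /navotʃ/ underlyingly.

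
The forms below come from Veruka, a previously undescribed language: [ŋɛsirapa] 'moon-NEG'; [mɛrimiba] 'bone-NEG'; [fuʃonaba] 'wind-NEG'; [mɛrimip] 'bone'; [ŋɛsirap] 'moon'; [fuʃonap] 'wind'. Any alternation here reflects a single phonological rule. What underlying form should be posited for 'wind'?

/fuʃonab/

In [fuʃonap] and [fuʃonaba] the final segment of 'wind' alternates: [p] ~ [b].
But 'moon' keeps [p] in both environments ([ŋɛsirap], [ŋɛsirapa]), so there is no rule changing /p/ to [b] before the NEG suffix.
Therefore /b/ is basic and [p] is derived by word-final obstruent devoicing (voiced obstruents become voiceless word-finally).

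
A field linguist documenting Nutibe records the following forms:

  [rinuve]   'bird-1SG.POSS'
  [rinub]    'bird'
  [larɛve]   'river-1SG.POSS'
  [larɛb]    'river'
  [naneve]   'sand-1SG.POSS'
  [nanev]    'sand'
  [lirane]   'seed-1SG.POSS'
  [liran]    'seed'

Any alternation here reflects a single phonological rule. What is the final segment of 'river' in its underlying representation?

The root 'river' surfaces as [larɛve] and [larɛb], with a stem-final [v] ~ [b] alternation.
Compare 'sand', with invariant [v] in [naneve] and [nanev]: an analysis with underlying /v/ and a rule producing [b] in isolation would wrongly predict alternation here too.
So /b/ is underlying, and a rule of intervocalic spirantization — voiced stops become fricatives between vowels — gives [v].

/b/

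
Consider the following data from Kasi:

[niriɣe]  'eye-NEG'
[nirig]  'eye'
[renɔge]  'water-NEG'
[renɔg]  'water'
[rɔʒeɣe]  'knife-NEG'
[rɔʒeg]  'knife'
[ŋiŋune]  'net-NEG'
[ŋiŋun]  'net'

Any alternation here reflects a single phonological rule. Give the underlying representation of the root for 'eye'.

'eye' shows [ɣ] ~ [g] at the end of the stem ([niriɣe] vs [nirig]).
If /g/ were underlying and a rule turned it into [ɣ] before the NEG suffix, 'water' would also alternate; but it has [g] in both [renɔge] and [renɔg].
Therefore /ɣ/ is basic and [g] is derived by word-final hardening (voiced fricatives become stops word-finally).
So 'eye' = /niriɣ/.

/niriɣ/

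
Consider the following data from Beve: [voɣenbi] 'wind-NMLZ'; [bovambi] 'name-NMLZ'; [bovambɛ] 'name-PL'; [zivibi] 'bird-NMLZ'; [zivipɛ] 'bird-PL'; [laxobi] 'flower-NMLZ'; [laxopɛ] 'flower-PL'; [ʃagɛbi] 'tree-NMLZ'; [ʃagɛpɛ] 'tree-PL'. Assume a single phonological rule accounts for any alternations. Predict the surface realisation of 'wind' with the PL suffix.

The PL suffix surfaces as [-bɛ] and [-pɛ], depending on the final segment of the stem.
The NMLZ suffix, which begins with [b], is invariant after every stem; so [b] is not altered by any rule here.
So the underlying form is /-pɛ/, and voiceless stops become voiced after a nasal.
After 'wind', which ends in a nasal, the suffix surfaces as [-bɛ], giving [voɣenbɛ].

[voɣenbɛ]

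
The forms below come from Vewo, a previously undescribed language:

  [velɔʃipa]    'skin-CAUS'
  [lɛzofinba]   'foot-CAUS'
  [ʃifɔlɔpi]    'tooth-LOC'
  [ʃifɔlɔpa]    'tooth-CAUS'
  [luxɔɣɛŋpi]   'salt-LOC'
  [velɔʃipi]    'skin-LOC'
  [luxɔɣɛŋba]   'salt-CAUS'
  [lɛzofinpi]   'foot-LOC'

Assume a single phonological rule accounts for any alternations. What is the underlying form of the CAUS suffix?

The CAUS morpheme has two allomorphs, [-ba] and [-pa].
By contrast the LOC suffix keeps its initial [p] throughout — that segment must be underlying.
The CAUS suffix is therefore /-ba/ underlyingly, with post-vocalic devoicing: voiced stops become voiceless after a vowel.

/-ba/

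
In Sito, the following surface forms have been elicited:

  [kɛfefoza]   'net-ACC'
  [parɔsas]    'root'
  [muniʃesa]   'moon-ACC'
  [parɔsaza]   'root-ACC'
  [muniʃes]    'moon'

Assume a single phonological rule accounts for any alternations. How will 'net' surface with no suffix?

[kɛfefos]

In [parɔsas] and [parɔsaza] the final segment of 'root' alternates: [s] ~ [z].
But 'moon' keeps [s] in both environments ([muniʃes], [muniʃesa]), so there is no rule changing /s/ to [z] before the ACC suffix.
The underlying segment must be /z/; voiced obstruents become voiceless word-finally, yielding [s] there.
The one attested form of 'net', [kɛfefoza], shows underlying /kɛfefoz/. Applying the same rule word-finally gives [kɛfefos].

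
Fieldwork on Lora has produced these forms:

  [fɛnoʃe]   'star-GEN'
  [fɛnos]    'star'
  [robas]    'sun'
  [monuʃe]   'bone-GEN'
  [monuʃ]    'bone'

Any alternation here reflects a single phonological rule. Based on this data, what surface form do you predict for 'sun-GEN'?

In [fɛnoʃe] and [fɛnos] the final segment of 'star' alternates: [ʃ] ~ [s].
If /ʃ/ were underlying and a rule turned it into [s] in isolation, 'bone' would also alternate; but it has [ʃ] in both [monuʃe] and [monuʃ].
The alternation reflects palatalization before a front vowel: /s/ becomes palato-alveolar [ʃ] before a front vowel. /s/ is underlying.
The one attested form of 'sun', [robas], shows underlying /robas/. Applying the same rule before a front vowel gives [robaʃe].

[robaʃe]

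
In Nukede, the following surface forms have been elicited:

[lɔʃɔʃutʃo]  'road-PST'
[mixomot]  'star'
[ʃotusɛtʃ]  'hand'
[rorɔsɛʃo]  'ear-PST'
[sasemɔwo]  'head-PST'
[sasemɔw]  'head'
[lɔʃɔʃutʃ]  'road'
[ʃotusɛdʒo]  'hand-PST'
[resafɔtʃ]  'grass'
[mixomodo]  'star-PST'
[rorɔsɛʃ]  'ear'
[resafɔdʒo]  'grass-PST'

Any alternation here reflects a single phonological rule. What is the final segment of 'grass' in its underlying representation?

/dʒ/

In [resafɔdʒo] and [resafɔtʃ] the final segment of 'grass' alternates: [dʒ] ~ [tʃ].
But 'road' keeps [tʃ] in both environments ([lɔʃɔʃutʃo], [lɔʃɔʃutʃ]), so there is no rule changing /tʃ/ to [dʒ] before the PST suffix.
So /dʒ/ is underlying, and a rule of word-final obstruent devoicing — voiced obstruents become voiceless word-finally — gives [tʃ].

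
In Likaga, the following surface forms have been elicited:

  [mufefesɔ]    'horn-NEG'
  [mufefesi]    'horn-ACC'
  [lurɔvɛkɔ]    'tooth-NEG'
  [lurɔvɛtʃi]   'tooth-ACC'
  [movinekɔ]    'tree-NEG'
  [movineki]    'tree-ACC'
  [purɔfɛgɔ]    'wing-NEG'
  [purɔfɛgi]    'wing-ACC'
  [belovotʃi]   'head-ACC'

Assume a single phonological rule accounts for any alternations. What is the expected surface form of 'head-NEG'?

[belovokɔ]

The stem for 'tooth' ends in [k] in [lurɔvɛkɔ] but [tʃ] in [lurɔvɛtʃi].
The stem 'tree' ([movinekɔ], [movineki]) shows [k] unchanged in both environments, so [k] cannot be basic with [tʃ] derived before the ACC suffix.
The underlying segment must be /tʃ/; palato-alveolar /tʃ/ becomes [k] when no front vowel follows, yielding [k] there.
The one attested form of 'head', [belovotʃi], shows underlying /belovotʃ/. Applying the same rule when no front vowel follows gives [belovokɔ].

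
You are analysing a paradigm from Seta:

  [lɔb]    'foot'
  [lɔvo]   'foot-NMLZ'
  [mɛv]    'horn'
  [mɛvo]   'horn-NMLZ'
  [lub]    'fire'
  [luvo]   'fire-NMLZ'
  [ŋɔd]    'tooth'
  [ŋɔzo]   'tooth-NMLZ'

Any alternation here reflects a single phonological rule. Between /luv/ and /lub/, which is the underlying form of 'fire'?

The stem for 'fire' ends in [b] in [lub] but [v] in [luvo].
The stem 'horn' ([mɛv], [mɛvo]) shows [v] unchanged in both environments, so [v] cannot be basic with [b] derived in isolation.
So /b/ is underlying, and a rule of intervocalic spirantization — voiced stops become fricatives between vowels — gives [v].

/lub/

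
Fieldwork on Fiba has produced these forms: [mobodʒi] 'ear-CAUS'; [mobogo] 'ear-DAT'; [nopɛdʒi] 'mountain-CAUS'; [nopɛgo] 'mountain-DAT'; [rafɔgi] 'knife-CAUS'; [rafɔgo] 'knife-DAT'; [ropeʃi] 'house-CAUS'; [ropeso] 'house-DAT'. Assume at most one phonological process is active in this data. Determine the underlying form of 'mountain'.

The root 'mountain' surfaces as [nopɛdʒi] and [nopɛgo], with a stem-final [dʒ] ~ [g] alternation.
But 'knife' keeps [g] in both environments ([rafɔgi], [rafɔgo]), so there is no rule changing /g/ to [dʒ] before the CAUS suffix.
So /dʒ/ is underlying, and a rule of depalatalization — palato-alveolar /dʒ/ and /ʃ/ become [g] and [s] when no front vowel follows — gives [g].

/nopɛdʒ/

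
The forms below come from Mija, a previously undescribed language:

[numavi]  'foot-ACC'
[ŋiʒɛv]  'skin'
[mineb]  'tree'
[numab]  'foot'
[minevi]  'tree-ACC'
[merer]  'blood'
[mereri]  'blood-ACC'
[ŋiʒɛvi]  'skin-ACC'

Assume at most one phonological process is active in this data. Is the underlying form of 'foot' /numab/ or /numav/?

'foot' shows [b] ~ [v] at the end of the stem ([numab] vs [numavi]).
The stem 'skin' ([ŋiʒɛv], [ŋiʒɛvi]) shows [v] unchanged in both environments, so [v] cannot be basic with [b] derived in isolation.
Therefore /b/ is basic and [v] is derived by intervocalic spirantization (voiced stops become fricatives between vowels).

/numab/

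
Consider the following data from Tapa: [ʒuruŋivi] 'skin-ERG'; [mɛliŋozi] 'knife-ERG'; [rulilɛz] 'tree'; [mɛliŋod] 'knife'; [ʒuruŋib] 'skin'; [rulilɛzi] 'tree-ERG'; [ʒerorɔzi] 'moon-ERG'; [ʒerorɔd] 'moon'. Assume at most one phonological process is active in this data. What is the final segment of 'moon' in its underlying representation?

/d/

The root 'moon' surfaces as [ʒerorɔzi] and [ʒerorɔd], with a stem-final [z] ~ [d] alternation.
The stem 'tree' ([rulilɛzi], [rulilɛz]) shows [z] unchanged in both environments, so [z] cannot be basic with [d] derived in isolation.
The alternation reflects intervocalic spirantization: voiced stops become fricatives between vowels. /d/ is underlying.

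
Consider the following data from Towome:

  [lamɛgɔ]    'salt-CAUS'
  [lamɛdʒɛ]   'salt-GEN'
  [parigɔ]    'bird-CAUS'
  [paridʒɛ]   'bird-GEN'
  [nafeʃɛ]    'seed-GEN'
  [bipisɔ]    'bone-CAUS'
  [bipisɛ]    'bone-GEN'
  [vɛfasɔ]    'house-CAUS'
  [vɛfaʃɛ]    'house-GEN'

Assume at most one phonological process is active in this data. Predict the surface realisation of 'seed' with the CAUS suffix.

[nafesɔ]

The root 'house' surfaces as [vɛfasɔ] and [vɛfaʃɛ], with a stem-final [s] ~ [ʃ] alternation.
Compare 'bone', with invariant [s] in [bipisɔ] and [bipisɛ]: an analysis with underlying /s/ and a rule producing [ʃ] before the GEN suffix would wrongly predict alternation here too.
The alternation reflects depalatalization: palato-alveolar /dʒ/ and /ʃ/ become [g] and [s] when no front vowel follows. /ʃ/ is underlying.
From [nafeʃɛ] the stem 'seed' is /nafeʃ/; when no front vowel follows this yields [nafesɔ].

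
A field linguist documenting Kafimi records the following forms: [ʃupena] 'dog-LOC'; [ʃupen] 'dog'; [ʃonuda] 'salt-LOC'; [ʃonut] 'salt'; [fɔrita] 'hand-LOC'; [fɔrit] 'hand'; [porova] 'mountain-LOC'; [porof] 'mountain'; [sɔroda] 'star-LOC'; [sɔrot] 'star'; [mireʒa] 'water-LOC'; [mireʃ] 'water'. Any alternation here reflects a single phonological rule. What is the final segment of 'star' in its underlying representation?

/d/

'star' shows [d] ~ [t] at the end of the stem ([sɔroda] vs [sɔrot]).
If /t/ were underlying and a rule turned it into [d] before the LOC suffix, 'hand' would also alternate; but it has [t] in both [fɔrita] and [fɔrit].
So /d/ is underlying, and a rule of word-final obstruent devoicing — voiced obstruents become voiceless word-finally — gives [t].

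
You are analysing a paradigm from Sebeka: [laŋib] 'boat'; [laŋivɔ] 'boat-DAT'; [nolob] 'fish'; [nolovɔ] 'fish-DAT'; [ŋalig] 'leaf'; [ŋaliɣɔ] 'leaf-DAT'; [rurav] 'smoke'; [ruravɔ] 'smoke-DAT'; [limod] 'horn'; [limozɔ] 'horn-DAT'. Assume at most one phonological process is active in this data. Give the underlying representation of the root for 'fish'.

'fish' shows [b] ~ [v] at the end of the stem ([nolob] vs [nolovɔ]).
If /v/ were underlying and a rule turned it into [b] in isolation, 'smoke' would also alternate; but it has [v] in both [rurav] and [ruravɔ].
The alternation reflects intervocalic spirantization: voiced stops become fricatives between vowels. /b/ is underlying.
Hence 'fish' is /nolob/ underlyingly.

/nolob/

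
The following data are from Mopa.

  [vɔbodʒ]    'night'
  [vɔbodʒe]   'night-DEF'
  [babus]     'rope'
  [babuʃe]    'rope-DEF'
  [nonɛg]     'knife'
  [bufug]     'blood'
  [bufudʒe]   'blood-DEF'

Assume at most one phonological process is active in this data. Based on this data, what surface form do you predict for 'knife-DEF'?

'blood' shows [g] ~ [dʒ] at the end of the stem ([bufug] vs [bufudʒe]).
But 'night' keeps [dʒ] in both environments ([vɔbodʒ], [vɔbodʒe]), so there is no rule changing /dʒ/ to [g] in isolation.
Therefore /g/ is basic and [dʒ] is derived by palatalization before a front vowel (/g/ and /s/ become palato-alveolar [dʒ] and [ʃ] before a front vowel).
The one attested form of 'knife', [nonɛg], shows underlying /nonɛg/. Applying the same rule before a front vowel gives [nonɛdʒe].

[nonɛdʒe]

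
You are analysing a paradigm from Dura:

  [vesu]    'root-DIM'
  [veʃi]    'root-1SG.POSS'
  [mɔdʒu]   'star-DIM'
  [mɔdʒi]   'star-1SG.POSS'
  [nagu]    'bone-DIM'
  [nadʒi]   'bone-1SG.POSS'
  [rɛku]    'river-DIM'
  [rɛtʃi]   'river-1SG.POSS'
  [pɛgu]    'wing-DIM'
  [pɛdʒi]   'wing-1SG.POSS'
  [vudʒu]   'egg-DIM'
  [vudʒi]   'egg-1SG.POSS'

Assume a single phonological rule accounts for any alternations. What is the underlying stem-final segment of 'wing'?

/g/

The stem for 'wing' ends in [g] in [pɛgu] but [dʒ] in [pɛdʒi].
The stem 'star' ([mɔdʒu], [mɔdʒi]) shows [dʒ] unchanged in both environments, so [dʒ] cannot be basic with [g] derived before the DIM suffix.
So /g/ is underlying, and a rule of palatalization before a front vowel — /k/, /g/ and /s/ become palato-alveolar [tʃ], [dʒ] and [ʃ] before a front vowel — gives [dʒ].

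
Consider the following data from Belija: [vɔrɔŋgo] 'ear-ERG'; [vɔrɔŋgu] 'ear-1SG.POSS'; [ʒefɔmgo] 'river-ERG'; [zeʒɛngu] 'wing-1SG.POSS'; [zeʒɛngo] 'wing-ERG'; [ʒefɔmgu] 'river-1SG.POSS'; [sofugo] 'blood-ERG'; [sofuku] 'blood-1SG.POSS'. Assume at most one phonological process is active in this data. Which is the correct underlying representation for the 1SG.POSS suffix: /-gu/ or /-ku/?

The 1SG.POSS suffix surfaces as [-gu] and [-ku], depending on the final segment of the stem.
By contrast the ERG suffix keeps its initial [g] throughout — that segment must be underlying.
So the underlying form is /-ku/, and voiceless stops become voiced after a nasal.

/-ku/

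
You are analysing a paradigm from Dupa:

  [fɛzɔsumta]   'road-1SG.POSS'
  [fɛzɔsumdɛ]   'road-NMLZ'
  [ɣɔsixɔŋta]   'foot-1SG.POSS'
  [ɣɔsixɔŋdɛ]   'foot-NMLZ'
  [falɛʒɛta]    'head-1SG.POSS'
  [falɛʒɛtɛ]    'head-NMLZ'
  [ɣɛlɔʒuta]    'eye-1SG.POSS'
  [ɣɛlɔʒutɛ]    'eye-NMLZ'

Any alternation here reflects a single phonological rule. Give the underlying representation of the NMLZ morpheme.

/-dɛ/

The NMLZ morpheme has two allomorphs, [-dɛ] and [-tɛ].
The 1SG.POSS suffix, which begins with [t], is invariant after every stem; so [t] is not altered by any rule here.
So the underlying form is /-dɛ/, and voiced stops become voiceless after a vowel.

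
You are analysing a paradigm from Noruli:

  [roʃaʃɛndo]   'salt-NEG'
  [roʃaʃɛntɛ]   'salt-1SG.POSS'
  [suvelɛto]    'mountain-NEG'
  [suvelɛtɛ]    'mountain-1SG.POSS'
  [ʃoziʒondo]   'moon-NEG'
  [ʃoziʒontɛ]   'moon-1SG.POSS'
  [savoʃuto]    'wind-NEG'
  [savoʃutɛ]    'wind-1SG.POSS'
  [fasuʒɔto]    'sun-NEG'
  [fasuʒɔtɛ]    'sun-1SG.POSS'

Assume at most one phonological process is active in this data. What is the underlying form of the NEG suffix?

The NEG suffix surfaces as [-do] and [-to], depending on the final segment of the stem.
By contrast the 1SG.POSS suffix keeps its initial [t] throughout — that segment must be underlying.
The NEG suffix is therefore /-do/ underlyingly, with post-vocalic devoicing: voiced stops become voiceless after a vowel.

/-do/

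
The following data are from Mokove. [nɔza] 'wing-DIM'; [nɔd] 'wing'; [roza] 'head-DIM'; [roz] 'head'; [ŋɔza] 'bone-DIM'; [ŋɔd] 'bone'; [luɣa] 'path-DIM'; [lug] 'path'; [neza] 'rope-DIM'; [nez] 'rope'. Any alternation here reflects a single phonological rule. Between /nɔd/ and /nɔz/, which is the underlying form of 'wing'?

/nɔd/

The stem for 'wing' ends in [z] in [nɔza] but [d] in [nɔd].
The stem 'head' ([roza], [roz]) shows [z] unchanged in both environments, so [z] cannot be basic with [d] derived in isolation.
The underlying segment must be /d/; voiced stops become fricatives between vowels, yielding [z] there.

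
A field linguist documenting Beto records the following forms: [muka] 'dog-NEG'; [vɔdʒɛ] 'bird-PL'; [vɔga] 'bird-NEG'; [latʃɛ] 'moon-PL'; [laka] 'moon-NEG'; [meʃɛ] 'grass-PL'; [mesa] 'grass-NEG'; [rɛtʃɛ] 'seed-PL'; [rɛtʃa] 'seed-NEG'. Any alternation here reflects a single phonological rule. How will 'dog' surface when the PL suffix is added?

The stem for 'moon' ends in [tʃ] in [latʃɛ] but [k] in [laka].
If /tʃ/ were underlying and a rule turned it into [k] before the NEG suffix, 'seed' would also alternate; but it has [tʃ] in both [rɛtʃɛ] and [rɛtʃa].
The alternation reflects palatalization before a front vowel: /k/, /g/ and /s/ become palato-alveolar [tʃ], [dʒ] and [ʃ] before a front vowel. /k/ is underlying.
From [muka] the stem 'dog' is /muk/; before a front vowel this yields [mutʃɛ].

[mutʃɛ]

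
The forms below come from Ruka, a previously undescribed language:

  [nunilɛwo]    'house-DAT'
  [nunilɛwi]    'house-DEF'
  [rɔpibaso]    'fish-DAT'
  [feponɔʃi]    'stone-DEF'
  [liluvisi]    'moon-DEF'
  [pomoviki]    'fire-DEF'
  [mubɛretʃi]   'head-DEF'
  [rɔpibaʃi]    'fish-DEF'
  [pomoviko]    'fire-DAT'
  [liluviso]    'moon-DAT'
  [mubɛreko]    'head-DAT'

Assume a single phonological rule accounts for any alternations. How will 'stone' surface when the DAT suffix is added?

[feponɔso]

The root 'fish' surfaces as [rɔpibaso] and [rɔpibaʃi], with a stem-final [s] ~ [ʃ] alternation.
If /s/ were underlying and a rule turned it into [ʃ] before the DEF suffix, 'moon' would also alternate; but it has [s] in both [liluviso] and [liluvisi].
So /ʃ/ is underlying, and a rule of depalatalization — palato-alveolar /tʃ/ and /ʃ/ become [k] and [s] when no front vowel follows — gives [s].
From [feponɔʃi] the stem 'stone' is /feponɔʃ/; when no front vowel follows this yields [feponɔso].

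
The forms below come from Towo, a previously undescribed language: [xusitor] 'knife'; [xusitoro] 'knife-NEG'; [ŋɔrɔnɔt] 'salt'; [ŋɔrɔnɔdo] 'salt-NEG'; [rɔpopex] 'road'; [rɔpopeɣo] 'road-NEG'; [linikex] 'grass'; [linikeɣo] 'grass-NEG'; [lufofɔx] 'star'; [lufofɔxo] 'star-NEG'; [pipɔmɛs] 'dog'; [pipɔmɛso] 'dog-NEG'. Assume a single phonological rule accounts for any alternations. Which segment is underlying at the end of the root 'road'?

/ɣ/

'road' shows [x] ~ [ɣ] at the end of the stem ([rɔpopex] vs [rɔpopeɣo]).
But 'star' keeps [x] in both environments ([lufofɔx], [lufofɔxo]), so there is no rule changing /x/ to [ɣ] before the NEG suffix.
Therefore /ɣ/ is basic and [x] is derived by word-final obstruent devoicing (voiced obstruents become voiceless word-finally).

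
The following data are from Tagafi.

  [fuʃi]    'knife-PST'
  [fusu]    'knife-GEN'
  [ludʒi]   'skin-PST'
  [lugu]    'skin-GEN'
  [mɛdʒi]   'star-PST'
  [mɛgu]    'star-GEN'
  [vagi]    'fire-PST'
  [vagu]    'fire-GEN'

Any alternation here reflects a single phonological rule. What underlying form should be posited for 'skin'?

/ludʒ/

The root 'skin' surfaces as [ludʒi] and [lugu], with a stem-final [dʒ] ~ [g] alternation.
The stem 'fire' ([vagi], [vagu]) shows [g] unchanged in both environments, so [g] cannot be basic with [dʒ] derived before the PST suffix.
The alternation reflects depalatalization: palato-alveolar /dʒ/ and /ʃ/ become [g] and [s] when no front vowel follows. /dʒ/ is underlying.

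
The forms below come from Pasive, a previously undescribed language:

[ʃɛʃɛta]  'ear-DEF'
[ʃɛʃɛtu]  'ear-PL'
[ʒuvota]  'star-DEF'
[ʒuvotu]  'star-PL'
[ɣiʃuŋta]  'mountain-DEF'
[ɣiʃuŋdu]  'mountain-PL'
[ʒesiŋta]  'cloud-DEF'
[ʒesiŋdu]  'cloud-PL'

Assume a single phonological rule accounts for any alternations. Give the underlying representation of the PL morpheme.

/-du/

The PL morpheme has two allomorphs, [-du] and [-tu].
By contrast the DEF suffix keeps its initial [t] throughout — that segment must be underlying.
The PL suffix is therefore /-du/ underlyingly, with post-vocalic devoicing: voiced stops become voiceless after a vowel.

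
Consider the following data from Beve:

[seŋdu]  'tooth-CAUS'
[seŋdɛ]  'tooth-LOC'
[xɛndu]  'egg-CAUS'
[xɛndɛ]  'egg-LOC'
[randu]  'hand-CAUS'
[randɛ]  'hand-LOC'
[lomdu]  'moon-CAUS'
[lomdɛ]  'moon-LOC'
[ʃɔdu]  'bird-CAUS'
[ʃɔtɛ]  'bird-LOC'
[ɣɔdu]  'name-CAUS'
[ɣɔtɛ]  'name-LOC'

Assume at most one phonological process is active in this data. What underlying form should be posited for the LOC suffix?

The LOC suffix surfaces as [-dɛ] and [-tɛ], depending on the final segment of the stem.
The CAUS suffix, which begins with [d], is invariant after every stem; so [d] is not altered by any rule here.
So the underlying form is /-tɛ/, and voiceless stops become voiced after a nasal.

/-tɛ/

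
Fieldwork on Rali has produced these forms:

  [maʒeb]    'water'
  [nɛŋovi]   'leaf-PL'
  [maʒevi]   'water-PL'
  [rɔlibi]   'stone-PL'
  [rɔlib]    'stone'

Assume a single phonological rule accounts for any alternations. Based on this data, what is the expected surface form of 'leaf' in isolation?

[nɛŋob]

The root 'water' surfaces as [maʒevi] and [maʒeb], with a stem-final [v] ~ [b] alternation.
Compare 'stone', with invariant [b] in [rɔlibi] and [rɔlib]: an analysis with underlying /b/ and a rule producing [v] before the PL suffix would wrongly predict alternation here too.
The alternation reflects word-final hardening: voiced fricatives become stops word-finally. /v/ is underlying.
From [nɛŋovi] the stem 'leaf' is /nɛŋov/; word-finally this yields [nɛŋob].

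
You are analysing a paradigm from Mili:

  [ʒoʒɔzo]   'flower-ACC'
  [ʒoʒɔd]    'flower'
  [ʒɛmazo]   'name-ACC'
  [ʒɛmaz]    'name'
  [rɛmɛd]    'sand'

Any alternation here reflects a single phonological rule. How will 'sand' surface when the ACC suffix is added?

The root 'flower' surfaces as [ʒoʒɔzo] and [ʒoʒɔd], with a stem-final [z] ~ [d] alternation.
If /z/ were underlying and a rule turned it into [d] in isolation, 'name' would also alternate; but it has [z] in both [ʒɛmazo] and [ʒɛmaz].
So /d/ is underlying, and a rule of intervocalic spirantization — voiced stops become fricatives between vowels — gives [z].
From [rɛmɛd] the stem 'sand' is /rɛmɛd/; between vowels this yields [rɛmɛzo].

[rɛmɛzo]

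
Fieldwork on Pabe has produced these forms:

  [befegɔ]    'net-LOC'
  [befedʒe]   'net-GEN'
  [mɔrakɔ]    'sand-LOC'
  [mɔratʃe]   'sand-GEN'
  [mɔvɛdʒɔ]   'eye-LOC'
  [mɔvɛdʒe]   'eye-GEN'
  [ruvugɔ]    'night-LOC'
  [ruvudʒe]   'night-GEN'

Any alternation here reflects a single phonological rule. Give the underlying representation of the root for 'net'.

The root 'net' surfaces as [befegɔ] and [befedʒe], with a stem-final [g] ~ [dʒ] alternation.
But 'eye' keeps [dʒ] in both environments ([mɔvɛdʒɔ], [mɔvɛdʒe]), so there is no rule changing /dʒ/ to [g] before the LOC suffix.
The alternation reflects palatalization before a front vowel: /k/ and /g/ become palato-alveolar [tʃ] and [dʒ] before a front vowel. /g/ is underlying.

/befeg/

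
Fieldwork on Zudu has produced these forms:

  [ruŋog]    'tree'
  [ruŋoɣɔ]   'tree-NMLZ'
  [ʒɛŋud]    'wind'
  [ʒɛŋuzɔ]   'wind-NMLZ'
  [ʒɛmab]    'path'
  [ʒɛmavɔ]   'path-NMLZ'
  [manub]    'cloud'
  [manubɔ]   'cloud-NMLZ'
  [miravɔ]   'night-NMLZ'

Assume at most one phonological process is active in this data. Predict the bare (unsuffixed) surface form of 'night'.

[mirab]

'path' shows [b] ~ [v] at the end of the stem ([ʒɛmab] vs [ʒɛmavɔ]).
Compare 'cloud', with invariant [b] in [manub] and [manubɔ]: an analysis with underlying /b/ and a rule producing [v] before the NMLZ suffix would wrongly predict alternation here too.
Therefore /v/ is basic and [b] is derived by word-final hardening (voiced fricatives become stops word-finally).
From [miravɔ] the stem 'night' is /mirav/; word-finally this yields [mirab].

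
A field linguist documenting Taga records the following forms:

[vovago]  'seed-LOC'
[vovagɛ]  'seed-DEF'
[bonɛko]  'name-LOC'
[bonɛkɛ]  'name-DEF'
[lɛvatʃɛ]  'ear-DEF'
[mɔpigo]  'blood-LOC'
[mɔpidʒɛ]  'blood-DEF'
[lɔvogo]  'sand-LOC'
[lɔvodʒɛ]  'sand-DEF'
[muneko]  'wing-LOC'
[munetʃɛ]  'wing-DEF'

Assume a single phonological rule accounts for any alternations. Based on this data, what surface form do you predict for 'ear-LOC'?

In [muneko] and [munetʃɛ] the final segment of 'wing' alternates: [k] ~ [tʃ].
The stem 'name' ([bonɛko], [bonɛkɛ]) shows [k] unchanged in both environments, so [k] cannot be basic with [tʃ] derived before the DEF suffix.
The alternation reflects depalatalization: palato-alveolar /tʃ/ and /dʒ/ become [k] and [g] when no front vowel follows. /tʃ/ is underlying.
The one attested form of 'ear', [lɛvatʃɛ], shows underlying /lɛvatʃ/. Applying the same rule when no front vowel follows gives [lɛvako].

[lɛvako]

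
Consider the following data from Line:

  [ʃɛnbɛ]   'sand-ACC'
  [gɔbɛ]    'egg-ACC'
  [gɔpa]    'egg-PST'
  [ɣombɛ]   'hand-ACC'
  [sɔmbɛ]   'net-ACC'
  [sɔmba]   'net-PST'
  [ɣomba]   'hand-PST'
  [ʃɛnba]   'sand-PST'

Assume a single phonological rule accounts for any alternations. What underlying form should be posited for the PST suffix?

/-pa/

The PST morpheme has two allomorphs, [-ba] and [-pa].
The ACC suffix, which begins with [b], is invariant after every stem; so [b] is not altered by any rule here.
The PST suffix is therefore /-pa/ underlyingly, with post-nasal voicing: voiceless stops become voiced after a nasal.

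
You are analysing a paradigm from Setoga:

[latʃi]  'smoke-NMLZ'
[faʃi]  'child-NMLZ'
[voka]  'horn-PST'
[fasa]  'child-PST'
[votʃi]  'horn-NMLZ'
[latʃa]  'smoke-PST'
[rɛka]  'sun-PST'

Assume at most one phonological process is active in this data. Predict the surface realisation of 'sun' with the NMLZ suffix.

[rɛtʃi]

'horn' shows [tʃ] ~ [k] at the end of the stem ([votʃi] vs [voka]).
If /tʃ/ were underlying and a rule turned it into [k] before the PST suffix, 'smoke' would also alternate; but it has [tʃ] in both [latʃi] and [latʃa].
The underlying segment must be /k/; /k/ and /s/ become palato-alveolar [tʃ] and [ʃ] before a front vowel, yielding [tʃ] there.
From [rɛka] the stem 'sun' is /rɛk/; before a front vowel this yields [rɛtʃi].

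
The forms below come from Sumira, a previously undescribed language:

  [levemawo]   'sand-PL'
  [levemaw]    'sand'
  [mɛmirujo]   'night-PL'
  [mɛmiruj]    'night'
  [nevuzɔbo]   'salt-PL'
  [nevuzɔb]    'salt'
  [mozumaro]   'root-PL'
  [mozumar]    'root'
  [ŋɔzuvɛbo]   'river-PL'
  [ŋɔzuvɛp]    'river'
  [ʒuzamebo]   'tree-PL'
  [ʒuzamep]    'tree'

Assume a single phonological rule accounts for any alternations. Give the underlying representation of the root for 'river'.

'river' shows [b] ~ [p] at the end of the stem ([ŋɔzuvɛbo] vs [ŋɔzuvɛp]).
But 'salt' keeps [b] in both environments ([nevuzɔbo], [nevuzɔb]), so there is no rule changing /b/ to [p] in isolation.
Therefore /p/ is basic and [b] is derived by intervocalic voicing (voiceless stops become voiced between vowels).

/ŋɔzuvɛp/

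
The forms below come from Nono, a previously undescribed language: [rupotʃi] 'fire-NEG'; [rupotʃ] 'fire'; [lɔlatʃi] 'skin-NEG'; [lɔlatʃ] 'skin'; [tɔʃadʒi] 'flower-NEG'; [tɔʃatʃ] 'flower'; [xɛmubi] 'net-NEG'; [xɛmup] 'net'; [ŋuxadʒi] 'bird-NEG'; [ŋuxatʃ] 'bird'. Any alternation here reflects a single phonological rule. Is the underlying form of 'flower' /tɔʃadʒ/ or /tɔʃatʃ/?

In [tɔʃadʒi] and [tɔʃatʃ] the final segment of 'flower' alternates: [dʒ] ~ [tʃ].
The stem 'fire' ([rupotʃi], [rupotʃ]) shows [tʃ] unchanged in both environments, so [tʃ] cannot be basic with [dʒ] derived before the NEG suffix.
Therefore /dʒ/ is basic and [tʃ] is derived by word-final obstruent devoicing (voiced obstruents become voiceless word-finally).

/tɔʃadʒ/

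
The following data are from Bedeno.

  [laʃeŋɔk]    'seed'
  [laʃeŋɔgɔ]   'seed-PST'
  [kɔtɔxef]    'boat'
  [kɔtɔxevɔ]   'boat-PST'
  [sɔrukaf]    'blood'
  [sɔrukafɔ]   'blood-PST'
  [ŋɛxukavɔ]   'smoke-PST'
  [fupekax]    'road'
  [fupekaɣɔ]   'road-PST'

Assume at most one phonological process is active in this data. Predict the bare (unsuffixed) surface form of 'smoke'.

[ŋɛxukaf]

'boat' shows [f] ~ [v] at the end of the stem ([kɔtɔxef] vs [kɔtɔxevɔ]).
If /f/ were underlying and a rule turned it into [v] before the PST suffix, 'blood' would also alternate; but it has [f] in both [sɔrukaf] and [sɔrukafɔ].
The underlying segment must be /v/; voiced obstruents become voiceless word-finally, yielding [f] there.
From [ŋɛxukavɔ] the stem 'smoke' is /ŋɛxukav/; word-finally this yields [ŋɛxukaf].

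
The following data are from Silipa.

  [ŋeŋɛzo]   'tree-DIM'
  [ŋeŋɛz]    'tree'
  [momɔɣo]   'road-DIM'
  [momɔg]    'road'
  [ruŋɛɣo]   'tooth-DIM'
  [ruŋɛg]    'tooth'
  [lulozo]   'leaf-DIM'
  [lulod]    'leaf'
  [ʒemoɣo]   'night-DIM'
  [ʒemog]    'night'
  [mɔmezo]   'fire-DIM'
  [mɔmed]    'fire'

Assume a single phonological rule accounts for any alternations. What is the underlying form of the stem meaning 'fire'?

In [mɔmezo] and [mɔmed] the final segment of 'fire' alternates: [z] ~ [d].
Compare 'tree', with invariant [z] in [ŋeŋɛzo] and [ŋeŋɛz]: an analysis with underlying /z/ and a rule producing [d] in isolation would wrongly predict alternation here too.
The underlying segment must be /d/; voiced stops become fricatives between vowels, yielding [z] there.

/mɔmed/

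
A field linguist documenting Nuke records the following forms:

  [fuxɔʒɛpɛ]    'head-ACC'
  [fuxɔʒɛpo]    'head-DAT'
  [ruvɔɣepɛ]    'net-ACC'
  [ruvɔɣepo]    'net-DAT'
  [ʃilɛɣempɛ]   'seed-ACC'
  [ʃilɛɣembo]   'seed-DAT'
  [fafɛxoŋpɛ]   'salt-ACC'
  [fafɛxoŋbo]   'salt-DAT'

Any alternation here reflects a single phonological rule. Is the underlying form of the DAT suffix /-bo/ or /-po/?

The DAT suffix surfaces as [-bo] and [-po], depending on the final segment of the stem.
By contrast the ACC suffix keeps its initial [p] throughout — that segment must be underlying.
The DAT suffix is therefore /-bo/ underlyingly, with post-vocalic devoicing: voiced stops become voiceless after a vowel.

/-bo/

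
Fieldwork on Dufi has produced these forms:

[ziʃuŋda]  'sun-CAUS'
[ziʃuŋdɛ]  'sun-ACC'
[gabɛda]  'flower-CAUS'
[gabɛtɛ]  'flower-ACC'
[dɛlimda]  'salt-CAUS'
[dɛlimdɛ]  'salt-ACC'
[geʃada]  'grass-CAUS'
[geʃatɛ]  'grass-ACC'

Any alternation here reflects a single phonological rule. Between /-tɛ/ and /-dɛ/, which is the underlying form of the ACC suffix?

/-tɛ/

The ACC suffix surfaces as [-dɛ] and [-tɛ], depending on the final segment of the stem.
By contrast the CAUS suffix keeps its initial [d] throughout — that segment must be underlying.
The ACC suffix is therefore /-tɛ/ underlyingly, with post-nasal voicing: voiceless stops become voiced after a nasal.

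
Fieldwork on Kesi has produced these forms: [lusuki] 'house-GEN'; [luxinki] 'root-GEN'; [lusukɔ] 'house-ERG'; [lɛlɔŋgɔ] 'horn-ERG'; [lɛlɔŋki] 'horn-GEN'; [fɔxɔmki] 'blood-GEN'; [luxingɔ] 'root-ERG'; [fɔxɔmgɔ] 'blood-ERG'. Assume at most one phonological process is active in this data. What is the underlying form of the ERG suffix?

The ERG suffix surfaces as [-gɔ] and [-kɔ], depending on the final segment of the stem.
The GEN suffix, which begins with [k], is invariant after every stem; so [k] is not altered by any rule here.
The ERG suffix is therefore /-gɔ/ underlyingly, with post-vocalic devoicing: voiced stops become voiceless after a vowel.

/-gɔ/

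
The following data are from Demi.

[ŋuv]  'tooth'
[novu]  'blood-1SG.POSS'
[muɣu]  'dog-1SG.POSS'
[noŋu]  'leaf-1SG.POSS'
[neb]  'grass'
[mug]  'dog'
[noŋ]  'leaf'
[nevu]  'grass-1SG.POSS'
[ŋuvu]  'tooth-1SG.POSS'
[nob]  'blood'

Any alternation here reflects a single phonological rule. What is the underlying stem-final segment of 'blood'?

The stem for 'blood' ends in [v] in [novu] but [b] in [nob].
The stem 'tooth' ([ŋuvu], [ŋuv]) shows [v] unchanged in both environments, so [v] cannot be basic with [b] derived in isolation.
So /b/ is underlying, and a rule of intervocalic spirantization — voiced stops become fricatives between vowels — gives [v].

/b/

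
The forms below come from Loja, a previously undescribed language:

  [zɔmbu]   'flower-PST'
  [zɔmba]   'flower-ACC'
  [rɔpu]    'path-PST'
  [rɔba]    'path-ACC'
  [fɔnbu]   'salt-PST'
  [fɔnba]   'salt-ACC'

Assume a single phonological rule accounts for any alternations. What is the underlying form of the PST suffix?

The PST suffix surfaces as [-bu] and [-pu], depending on the final segment of the stem.
The ACC suffix, which begins with [b], is invariant after every stem; so [b] is not altered by any rule here.
The PST suffix is therefore /-pu/ underlyingly, with post-nasal voicing: voiceless stops become voiced after a nasal.

/-pu/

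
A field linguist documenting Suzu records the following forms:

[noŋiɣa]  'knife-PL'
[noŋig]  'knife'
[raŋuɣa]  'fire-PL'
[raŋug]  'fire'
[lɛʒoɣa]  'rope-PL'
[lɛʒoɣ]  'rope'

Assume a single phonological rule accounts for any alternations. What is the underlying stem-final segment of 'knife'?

The stem for 'knife' ends in [ɣ] in [noŋiɣa] but [g] in [noŋig].
Compare 'rope', with invariant [ɣ] in [lɛʒoɣa] and [lɛʒoɣ]: an analysis with underlying /ɣ/ and a rule producing [g] in isolation would wrongly predict alternation here too.
So /g/ is underlying, and a rule of intervocalic spirantization — voiced stops become fricatives between vowels — gives [ɣ].

/g/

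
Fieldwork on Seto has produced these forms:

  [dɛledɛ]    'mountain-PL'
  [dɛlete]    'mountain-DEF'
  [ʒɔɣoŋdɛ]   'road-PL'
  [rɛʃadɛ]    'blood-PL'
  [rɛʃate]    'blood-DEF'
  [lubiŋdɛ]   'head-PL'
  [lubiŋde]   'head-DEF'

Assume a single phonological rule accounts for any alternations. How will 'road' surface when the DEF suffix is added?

The DEF morpheme has two allomorphs, [-de] and [-te].
By contrast the PL suffix keeps its initial [d] throughout — that segment must be underlying.
The DEF suffix is therefore /-te/ underlyingly, with post-nasal voicing: voiceless stops become voiced after a nasal.
After 'road', which ends in a nasal, the suffix surfaces as [-de], giving [ʒɔɣoŋde].

[ʒɔɣoŋde]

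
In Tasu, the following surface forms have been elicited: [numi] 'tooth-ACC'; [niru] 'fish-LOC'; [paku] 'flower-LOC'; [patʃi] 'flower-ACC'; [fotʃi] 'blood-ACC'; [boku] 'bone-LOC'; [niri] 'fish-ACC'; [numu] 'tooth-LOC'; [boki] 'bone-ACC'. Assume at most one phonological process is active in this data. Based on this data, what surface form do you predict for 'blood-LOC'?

'flower' shows [k] ~ [tʃ] at the end of the stem ([paku] vs [patʃi]).
Compare 'bone', with invariant [k] in [boku] and [boki]: an analysis with underlying /k/ and a rule producing [tʃ] before the ACC suffix would wrongly predict alternation here too.
Therefore /tʃ/ is basic and [k] is derived by depalatalization (palato-alveolar /tʃ/ becomes [k] when no front vowel follows).
From [fotʃi] the stem 'blood' is /fotʃ/; when no front vowel follows this yields [foku].

[foku]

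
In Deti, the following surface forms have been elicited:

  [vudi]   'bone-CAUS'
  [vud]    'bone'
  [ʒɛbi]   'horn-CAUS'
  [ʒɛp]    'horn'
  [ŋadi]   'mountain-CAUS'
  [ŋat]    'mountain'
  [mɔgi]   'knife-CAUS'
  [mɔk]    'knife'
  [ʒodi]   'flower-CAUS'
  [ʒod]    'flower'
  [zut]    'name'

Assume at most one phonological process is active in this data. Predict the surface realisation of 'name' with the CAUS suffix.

[zudi]

The stem for 'mountain' ends in [d] in [ŋadi] but [t] in [ŋat].
The stem 'flower' ([ʒodi], [ʒod]) shows [d] unchanged in both environments, so [d] cannot be basic with [t] derived in isolation.
The underlying segment must be /t/; voiceless stops become voiced between vowels, yielding [d] there.
The one attested form of 'name', [zut], shows underlying /zut/. Applying the same rule between vowels gives [zudi].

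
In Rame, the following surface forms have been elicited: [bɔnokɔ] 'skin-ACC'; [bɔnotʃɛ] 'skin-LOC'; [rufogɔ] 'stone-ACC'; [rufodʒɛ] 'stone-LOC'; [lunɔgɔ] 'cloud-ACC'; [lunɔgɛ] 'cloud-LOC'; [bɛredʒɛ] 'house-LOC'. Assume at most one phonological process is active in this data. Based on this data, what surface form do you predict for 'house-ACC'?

[bɛregɔ]

The stem for 'stone' ends in [g] in [rufogɔ] but [dʒ] in [rufodʒɛ].
The stem 'cloud' ([lunɔgɔ], [lunɔgɛ]) shows [g] unchanged in both environments, so [g] cannot be basic with [dʒ] derived before the LOC suffix.
The alternation reflects depalatalization: palato-alveolar /tʃ/ and /dʒ/ become [k] and [g] when no front vowel follows. /dʒ/ is underlying.
From [bɛredʒɛ] the stem 'house' is /bɛredʒ/; when no front vowel follows this yields [bɛregɔ].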